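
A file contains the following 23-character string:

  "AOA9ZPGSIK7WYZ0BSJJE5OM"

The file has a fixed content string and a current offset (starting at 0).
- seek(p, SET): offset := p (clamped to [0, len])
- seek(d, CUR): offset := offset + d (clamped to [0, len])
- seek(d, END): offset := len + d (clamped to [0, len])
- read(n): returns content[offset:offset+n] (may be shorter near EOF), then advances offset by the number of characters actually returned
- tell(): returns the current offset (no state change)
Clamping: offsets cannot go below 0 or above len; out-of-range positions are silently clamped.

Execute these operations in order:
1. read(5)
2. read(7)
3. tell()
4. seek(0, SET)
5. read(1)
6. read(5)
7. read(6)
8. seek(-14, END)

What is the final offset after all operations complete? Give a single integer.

After 1 (read(5)): returned 'AOA9Z', offset=5
After 2 (read(7)): returned 'PGSIK7W', offset=12
After 3 (tell()): offset=12
After 4 (seek(0, SET)): offset=0
After 5 (read(1)): returned 'A', offset=1
After 6 (read(5)): returned 'OA9ZP', offset=6
After 7 (read(6)): returned 'GSIK7W', offset=12
After 8 (seek(-14, END)): offset=9

Answer: 9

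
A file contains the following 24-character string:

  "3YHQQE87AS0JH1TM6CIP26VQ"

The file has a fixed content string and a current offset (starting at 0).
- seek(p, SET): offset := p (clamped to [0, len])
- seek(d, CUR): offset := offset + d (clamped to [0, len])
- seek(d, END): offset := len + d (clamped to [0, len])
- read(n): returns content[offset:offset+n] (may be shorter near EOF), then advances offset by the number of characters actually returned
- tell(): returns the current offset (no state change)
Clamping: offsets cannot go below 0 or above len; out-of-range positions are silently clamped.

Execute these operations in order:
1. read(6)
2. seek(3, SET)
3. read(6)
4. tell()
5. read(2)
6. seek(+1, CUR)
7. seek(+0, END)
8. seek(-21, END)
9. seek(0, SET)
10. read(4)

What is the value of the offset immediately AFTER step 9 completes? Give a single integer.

After 1 (read(6)): returned '3YHQQE', offset=6
After 2 (seek(3, SET)): offset=3
After 3 (read(6)): returned 'QQE87A', offset=9
After 4 (tell()): offset=9
After 5 (read(2)): returned 'S0', offset=11
After 6 (seek(+1, CUR)): offset=12
After 7 (seek(+0, END)): offset=24
After 8 (seek(-21, END)): offset=3
After 9 (seek(0, SET)): offset=0

Answer: 0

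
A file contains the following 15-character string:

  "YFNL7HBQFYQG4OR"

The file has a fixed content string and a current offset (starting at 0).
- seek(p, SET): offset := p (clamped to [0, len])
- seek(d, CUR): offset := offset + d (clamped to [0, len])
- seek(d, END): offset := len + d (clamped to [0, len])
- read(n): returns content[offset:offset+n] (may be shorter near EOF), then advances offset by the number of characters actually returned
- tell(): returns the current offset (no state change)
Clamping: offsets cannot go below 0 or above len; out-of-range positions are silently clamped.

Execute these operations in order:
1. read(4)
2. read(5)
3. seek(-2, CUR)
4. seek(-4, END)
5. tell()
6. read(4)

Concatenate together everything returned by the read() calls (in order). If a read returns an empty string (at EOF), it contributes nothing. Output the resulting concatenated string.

After 1 (read(4)): returned 'YFNL', offset=4
After 2 (read(5)): returned '7HBQF', offset=9
After 3 (seek(-2, CUR)): offset=7
After 4 (seek(-4, END)): offset=11
After 5 (tell()): offset=11
After 6 (read(4)): returned 'G4OR', offset=15

Answer: YFNL7HBQFG4OR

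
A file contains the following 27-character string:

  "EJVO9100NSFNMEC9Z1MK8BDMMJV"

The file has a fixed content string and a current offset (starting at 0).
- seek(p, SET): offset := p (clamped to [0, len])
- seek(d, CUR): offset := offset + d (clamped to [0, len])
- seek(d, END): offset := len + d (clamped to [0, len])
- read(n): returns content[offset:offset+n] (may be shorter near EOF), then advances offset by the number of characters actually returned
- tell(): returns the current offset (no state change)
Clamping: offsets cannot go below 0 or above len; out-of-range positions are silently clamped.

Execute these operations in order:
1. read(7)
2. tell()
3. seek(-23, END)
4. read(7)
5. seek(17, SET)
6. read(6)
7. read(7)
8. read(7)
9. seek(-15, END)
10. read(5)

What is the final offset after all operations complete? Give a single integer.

Answer: 17

Derivation:
After 1 (read(7)): returned 'EJVO910', offset=7
After 2 (tell()): offset=7
After 3 (seek(-23, END)): offset=4
After 4 (read(7)): returned '9100NSF', offset=11
After 5 (seek(17, SET)): offset=17
After 6 (read(6)): returned '1MK8BD', offset=23
After 7 (read(7)): returned 'MMJV', offset=27
After 8 (read(7)): returned '', offset=27
After 9 (seek(-15, END)): offset=12
After 10 (read(5)): returned 'MEC9Z', offset=17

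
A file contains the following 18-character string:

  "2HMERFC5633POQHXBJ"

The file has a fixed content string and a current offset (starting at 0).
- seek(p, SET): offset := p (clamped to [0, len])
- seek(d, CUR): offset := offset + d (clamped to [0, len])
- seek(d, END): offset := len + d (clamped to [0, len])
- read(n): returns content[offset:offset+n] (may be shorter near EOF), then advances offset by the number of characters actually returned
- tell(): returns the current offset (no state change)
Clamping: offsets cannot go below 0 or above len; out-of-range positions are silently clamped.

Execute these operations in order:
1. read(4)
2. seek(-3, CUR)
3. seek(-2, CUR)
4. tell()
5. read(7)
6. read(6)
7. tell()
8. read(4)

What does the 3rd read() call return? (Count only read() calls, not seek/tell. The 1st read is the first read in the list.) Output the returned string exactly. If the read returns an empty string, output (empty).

After 1 (read(4)): returned '2HME', offset=4
After 2 (seek(-3, CUR)): offset=1
After 3 (seek(-2, CUR)): offset=0
After 4 (tell()): offset=0
After 5 (read(7)): returned '2HMERFC', offset=7
After 6 (read(6)): returned '5633PO', offset=13
After 7 (tell()): offset=13
After 8 (read(4)): returned 'QHXB', offset=17

Answer: 5633PO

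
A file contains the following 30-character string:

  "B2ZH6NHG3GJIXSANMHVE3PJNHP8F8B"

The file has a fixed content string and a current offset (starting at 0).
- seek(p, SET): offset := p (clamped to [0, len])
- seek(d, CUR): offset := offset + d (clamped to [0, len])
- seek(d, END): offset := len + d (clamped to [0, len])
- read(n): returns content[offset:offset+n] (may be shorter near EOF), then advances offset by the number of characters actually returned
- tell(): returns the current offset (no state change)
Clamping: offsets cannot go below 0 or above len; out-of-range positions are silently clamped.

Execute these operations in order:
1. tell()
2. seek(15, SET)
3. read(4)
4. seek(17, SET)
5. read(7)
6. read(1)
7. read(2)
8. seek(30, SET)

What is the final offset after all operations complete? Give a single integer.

After 1 (tell()): offset=0
After 2 (seek(15, SET)): offset=15
After 3 (read(4)): returned 'NMHV', offset=19
After 4 (seek(17, SET)): offset=17
After 5 (read(7)): returned 'HVE3PJN', offset=24
After 6 (read(1)): returned 'H', offset=25
After 7 (read(2)): returned 'P8', offset=27
After 8 (seek(30, SET)): offset=30

Answer: 30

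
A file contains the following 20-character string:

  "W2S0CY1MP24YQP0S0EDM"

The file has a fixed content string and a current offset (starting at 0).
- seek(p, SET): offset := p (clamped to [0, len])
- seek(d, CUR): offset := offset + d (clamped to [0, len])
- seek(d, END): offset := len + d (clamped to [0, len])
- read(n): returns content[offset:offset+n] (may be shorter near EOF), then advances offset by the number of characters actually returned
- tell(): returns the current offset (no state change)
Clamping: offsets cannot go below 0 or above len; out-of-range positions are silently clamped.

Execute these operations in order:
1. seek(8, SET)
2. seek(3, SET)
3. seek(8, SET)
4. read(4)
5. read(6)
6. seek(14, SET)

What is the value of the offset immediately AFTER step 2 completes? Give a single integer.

After 1 (seek(8, SET)): offset=8
After 2 (seek(3, SET)): offset=3

Answer: 3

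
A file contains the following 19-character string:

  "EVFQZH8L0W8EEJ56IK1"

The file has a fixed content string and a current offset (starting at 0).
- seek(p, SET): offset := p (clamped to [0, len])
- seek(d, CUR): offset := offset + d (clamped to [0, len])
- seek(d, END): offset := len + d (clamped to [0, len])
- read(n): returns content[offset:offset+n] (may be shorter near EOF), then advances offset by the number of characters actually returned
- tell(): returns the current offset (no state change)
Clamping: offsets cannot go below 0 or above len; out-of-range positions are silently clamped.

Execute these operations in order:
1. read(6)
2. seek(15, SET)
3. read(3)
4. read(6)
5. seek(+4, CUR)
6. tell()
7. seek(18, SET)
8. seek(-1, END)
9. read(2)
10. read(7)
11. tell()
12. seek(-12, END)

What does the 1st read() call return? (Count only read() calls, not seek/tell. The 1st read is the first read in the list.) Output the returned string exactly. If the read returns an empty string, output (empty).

After 1 (read(6)): returned 'EVFQZH', offset=6
After 2 (seek(15, SET)): offset=15
After 3 (read(3)): returned '6IK', offset=18
After 4 (read(6)): returned '1', offset=19
After 5 (seek(+4, CUR)): offset=19
After 6 (tell()): offset=19
After 7 (seek(18, SET)): offset=18
After 8 (seek(-1, END)): offset=18
After 9 (read(2)): returned '1', offset=19
After 10 (read(7)): returned '', offset=19
After 11 (tell()): offset=19
After 12 (seek(-12, END)): offset=7

Answer: EVFQZH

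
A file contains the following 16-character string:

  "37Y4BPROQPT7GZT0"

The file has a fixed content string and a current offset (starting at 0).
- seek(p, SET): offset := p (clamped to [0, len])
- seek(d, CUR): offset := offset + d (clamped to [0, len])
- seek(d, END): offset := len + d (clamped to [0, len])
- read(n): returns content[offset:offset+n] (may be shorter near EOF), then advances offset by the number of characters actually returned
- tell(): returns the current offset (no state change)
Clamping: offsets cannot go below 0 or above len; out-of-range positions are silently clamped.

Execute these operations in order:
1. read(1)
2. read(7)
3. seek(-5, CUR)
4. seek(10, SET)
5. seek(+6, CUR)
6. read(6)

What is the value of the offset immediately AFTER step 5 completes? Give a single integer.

After 1 (read(1)): returned '3', offset=1
After 2 (read(7)): returned '7Y4BPRO', offset=8
After 3 (seek(-5, CUR)): offset=3
After 4 (seek(10, SET)): offset=10
After 5 (seek(+6, CUR)): offset=16

Answer: 16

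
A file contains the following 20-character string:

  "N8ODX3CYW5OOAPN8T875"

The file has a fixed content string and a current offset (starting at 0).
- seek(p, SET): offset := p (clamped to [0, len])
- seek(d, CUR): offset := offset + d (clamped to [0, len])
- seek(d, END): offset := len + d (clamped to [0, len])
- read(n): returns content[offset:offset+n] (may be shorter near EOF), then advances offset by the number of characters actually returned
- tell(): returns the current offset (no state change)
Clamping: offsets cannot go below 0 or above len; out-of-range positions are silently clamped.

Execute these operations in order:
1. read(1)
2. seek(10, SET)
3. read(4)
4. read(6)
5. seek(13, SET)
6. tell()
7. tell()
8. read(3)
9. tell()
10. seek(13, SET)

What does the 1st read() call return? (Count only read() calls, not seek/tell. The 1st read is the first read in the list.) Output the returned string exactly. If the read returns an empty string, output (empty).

After 1 (read(1)): returned 'N', offset=1
After 2 (seek(10, SET)): offset=10
After 3 (read(4)): returned 'OOAP', offset=14
After 4 (read(6)): returned 'N8T875', offset=20
After 5 (seek(13, SET)): offset=13
After 6 (tell()): offset=13
After 7 (tell()): offset=13
After 8 (read(3)): returned 'PN8', offset=16
After 9 (tell()): offset=16
After 10 (seek(13, SET)): offset=13

Answer: N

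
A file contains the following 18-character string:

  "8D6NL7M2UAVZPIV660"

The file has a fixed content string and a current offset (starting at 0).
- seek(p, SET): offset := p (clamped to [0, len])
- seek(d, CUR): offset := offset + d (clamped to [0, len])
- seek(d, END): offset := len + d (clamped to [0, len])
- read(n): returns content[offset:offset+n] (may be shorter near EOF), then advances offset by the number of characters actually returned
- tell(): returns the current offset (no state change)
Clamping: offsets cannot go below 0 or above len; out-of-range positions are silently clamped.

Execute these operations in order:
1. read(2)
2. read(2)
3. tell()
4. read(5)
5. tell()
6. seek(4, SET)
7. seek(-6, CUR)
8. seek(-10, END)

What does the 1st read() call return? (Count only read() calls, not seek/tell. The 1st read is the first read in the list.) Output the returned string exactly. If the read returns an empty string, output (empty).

Answer: 8D

Derivation:
After 1 (read(2)): returned '8D', offset=2
After 2 (read(2)): returned '6N', offset=4
After 3 (tell()): offset=4
After 4 (read(5)): returned 'L7M2U', offset=9
After 5 (tell()): offset=9
After 6 (seek(4, SET)): offset=4
After 7 (seek(-6, CUR)): offset=0
After 8 (seek(-10, END)): offset=8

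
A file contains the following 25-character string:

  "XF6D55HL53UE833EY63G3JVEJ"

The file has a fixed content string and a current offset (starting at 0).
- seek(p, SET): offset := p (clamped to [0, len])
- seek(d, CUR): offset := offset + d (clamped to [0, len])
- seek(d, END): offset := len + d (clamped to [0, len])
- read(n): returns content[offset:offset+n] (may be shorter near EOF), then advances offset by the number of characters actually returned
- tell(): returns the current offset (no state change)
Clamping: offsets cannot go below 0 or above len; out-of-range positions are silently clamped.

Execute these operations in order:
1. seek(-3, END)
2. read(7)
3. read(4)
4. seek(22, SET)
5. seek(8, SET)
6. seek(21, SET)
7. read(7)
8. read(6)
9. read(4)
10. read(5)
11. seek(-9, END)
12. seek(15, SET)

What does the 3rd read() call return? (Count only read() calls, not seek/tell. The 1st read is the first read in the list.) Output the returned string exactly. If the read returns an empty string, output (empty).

Answer: JVEJ

Derivation:
After 1 (seek(-3, END)): offset=22
After 2 (read(7)): returned 'VEJ', offset=25
After 3 (read(4)): returned '', offset=25
After 4 (seek(22, SET)): offset=22
After 5 (seek(8, SET)): offset=8
After 6 (seek(21, SET)): offset=21
After 7 (read(7)): returned 'JVEJ', offset=25
After 8 (read(6)): returned '', offset=25
After 9 (read(4)): returned '', offset=25
After 10 (read(5)): returned '', offset=25
After 11 (seek(-9, END)): offset=16
After 12 (seek(15, SET)): offset=15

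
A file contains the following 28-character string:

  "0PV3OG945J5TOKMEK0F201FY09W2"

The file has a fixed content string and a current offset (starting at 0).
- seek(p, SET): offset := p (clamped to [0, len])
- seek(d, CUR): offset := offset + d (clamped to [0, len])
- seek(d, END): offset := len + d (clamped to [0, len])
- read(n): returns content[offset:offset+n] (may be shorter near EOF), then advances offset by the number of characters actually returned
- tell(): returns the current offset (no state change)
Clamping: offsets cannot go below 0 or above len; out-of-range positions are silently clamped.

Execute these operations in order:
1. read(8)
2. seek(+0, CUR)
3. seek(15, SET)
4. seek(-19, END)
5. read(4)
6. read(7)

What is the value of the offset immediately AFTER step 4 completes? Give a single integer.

After 1 (read(8)): returned '0PV3OG94', offset=8
After 2 (seek(+0, CUR)): offset=8
After 3 (seek(15, SET)): offset=15
After 4 (seek(-19, END)): offset=9

Answer: 9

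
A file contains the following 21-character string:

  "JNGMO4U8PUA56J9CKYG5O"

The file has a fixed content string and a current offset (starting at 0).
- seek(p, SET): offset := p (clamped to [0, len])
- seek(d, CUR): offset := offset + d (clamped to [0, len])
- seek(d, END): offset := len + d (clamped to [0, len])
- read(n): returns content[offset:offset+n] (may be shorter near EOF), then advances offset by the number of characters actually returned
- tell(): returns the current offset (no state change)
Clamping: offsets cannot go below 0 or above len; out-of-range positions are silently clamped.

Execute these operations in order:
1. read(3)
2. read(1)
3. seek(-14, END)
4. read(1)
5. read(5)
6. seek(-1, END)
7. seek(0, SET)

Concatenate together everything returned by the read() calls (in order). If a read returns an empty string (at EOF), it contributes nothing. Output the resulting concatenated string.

Answer: JNGM8PUA56

Derivation:
After 1 (read(3)): returned 'JNG', offset=3
After 2 (read(1)): returned 'M', offset=4
After 3 (seek(-14, END)): offset=7
After 4 (read(1)): returned '8', offset=8
After 5 (read(5)): returned 'PUA56', offset=13
After 6 (seek(-1, END)): offset=20
After 7 (seek(0, SET)): offset=0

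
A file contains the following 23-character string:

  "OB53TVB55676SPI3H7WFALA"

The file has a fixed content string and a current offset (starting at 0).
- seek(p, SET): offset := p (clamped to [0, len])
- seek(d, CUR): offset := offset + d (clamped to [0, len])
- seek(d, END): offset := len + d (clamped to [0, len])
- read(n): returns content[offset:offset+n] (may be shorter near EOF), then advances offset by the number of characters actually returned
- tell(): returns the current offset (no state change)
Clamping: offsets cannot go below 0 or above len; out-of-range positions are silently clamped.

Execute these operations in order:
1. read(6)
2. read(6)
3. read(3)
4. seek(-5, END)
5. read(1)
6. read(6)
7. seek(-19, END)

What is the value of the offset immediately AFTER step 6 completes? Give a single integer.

Answer: 23

Derivation:
After 1 (read(6)): returned 'OB53TV', offset=6
After 2 (read(6)): returned 'B55676', offset=12
After 3 (read(3)): returned 'SPI', offset=15
After 4 (seek(-5, END)): offset=18
After 5 (read(1)): returned 'W', offset=19
After 6 (read(6)): returned 'FALA', offset=23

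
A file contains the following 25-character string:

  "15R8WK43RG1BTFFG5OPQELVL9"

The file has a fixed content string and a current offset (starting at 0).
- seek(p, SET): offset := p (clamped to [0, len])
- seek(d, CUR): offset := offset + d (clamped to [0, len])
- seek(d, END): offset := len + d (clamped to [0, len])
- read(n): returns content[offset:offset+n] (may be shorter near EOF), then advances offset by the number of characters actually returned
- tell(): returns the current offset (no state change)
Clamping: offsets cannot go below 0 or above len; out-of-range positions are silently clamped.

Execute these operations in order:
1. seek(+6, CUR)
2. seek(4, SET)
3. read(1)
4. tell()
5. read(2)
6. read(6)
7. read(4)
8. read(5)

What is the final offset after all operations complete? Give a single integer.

Answer: 22

Derivation:
After 1 (seek(+6, CUR)): offset=6
After 2 (seek(4, SET)): offset=4
After 3 (read(1)): returned 'W', offset=5
After 4 (tell()): offset=5
After 5 (read(2)): returned 'K4', offset=7
After 6 (read(6)): returned '3RG1BT', offset=13
After 7 (read(4)): returned 'FFG5', offset=17
After 8 (read(5)): returned 'OPQEL', offset=22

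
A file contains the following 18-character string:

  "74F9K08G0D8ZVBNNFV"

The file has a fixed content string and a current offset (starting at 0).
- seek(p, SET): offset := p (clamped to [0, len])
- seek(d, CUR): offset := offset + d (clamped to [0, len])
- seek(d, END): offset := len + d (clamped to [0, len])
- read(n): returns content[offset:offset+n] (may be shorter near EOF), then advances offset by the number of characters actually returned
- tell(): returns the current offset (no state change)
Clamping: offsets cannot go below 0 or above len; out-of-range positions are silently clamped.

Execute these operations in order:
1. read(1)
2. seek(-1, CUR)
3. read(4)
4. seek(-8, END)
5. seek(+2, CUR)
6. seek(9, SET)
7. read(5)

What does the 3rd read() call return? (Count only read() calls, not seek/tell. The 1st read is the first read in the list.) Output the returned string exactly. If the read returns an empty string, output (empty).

After 1 (read(1)): returned '7', offset=1
After 2 (seek(-1, CUR)): offset=0
After 3 (read(4)): returned '74F9', offset=4
After 4 (seek(-8, END)): offset=10
After 5 (seek(+2, CUR)): offset=12
After 6 (seek(9, SET)): offset=9
After 7 (read(5)): returned 'D8ZVB', offset=14

Answer: D8ZVB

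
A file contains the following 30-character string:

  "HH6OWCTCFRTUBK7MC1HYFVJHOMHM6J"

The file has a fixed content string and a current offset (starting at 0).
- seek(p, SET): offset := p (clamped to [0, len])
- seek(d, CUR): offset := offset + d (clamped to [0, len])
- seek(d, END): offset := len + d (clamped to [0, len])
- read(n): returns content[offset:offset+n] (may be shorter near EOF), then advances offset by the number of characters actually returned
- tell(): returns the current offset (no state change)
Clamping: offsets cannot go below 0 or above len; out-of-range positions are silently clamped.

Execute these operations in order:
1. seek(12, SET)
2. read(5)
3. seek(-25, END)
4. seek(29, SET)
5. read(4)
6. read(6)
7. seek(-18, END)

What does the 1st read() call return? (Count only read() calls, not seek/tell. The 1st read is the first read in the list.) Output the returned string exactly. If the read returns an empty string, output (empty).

Answer: BK7MC

Derivation:
After 1 (seek(12, SET)): offset=12
After 2 (read(5)): returned 'BK7MC', offset=17
After 3 (seek(-25, END)): offset=5
After 4 (seek(29, SET)): offset=29
After 5 (read(4)): returned 'J', offset=30
After 6 (read(6)): returned '', offset=30
After 7 (seek(-18, END)): offset=12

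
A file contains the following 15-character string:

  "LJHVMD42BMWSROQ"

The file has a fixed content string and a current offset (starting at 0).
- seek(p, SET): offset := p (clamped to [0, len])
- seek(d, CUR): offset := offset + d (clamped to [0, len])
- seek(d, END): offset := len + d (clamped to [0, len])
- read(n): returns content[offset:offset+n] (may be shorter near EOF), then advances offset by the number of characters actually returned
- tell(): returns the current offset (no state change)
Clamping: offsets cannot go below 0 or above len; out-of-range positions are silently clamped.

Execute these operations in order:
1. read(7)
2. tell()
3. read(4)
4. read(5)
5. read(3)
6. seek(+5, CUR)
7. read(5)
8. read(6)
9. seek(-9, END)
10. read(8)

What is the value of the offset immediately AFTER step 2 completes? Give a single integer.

After 1 (read(7)): returned 'LJHVMD4', offset=7
After 2 (tell()): offset=7

Answer: 7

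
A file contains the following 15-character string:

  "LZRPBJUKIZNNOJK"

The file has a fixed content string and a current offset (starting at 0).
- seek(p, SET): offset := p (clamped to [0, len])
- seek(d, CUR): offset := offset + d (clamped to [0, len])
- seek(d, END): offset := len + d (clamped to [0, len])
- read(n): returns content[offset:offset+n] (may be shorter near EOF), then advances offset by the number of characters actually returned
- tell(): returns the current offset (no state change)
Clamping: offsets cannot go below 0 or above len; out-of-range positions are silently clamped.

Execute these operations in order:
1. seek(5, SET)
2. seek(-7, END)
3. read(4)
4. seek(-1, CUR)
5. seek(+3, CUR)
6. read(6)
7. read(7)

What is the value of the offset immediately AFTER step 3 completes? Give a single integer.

After 1 (seek(5, SET)): offset=5
After 2 (seek(-7, END)): offset=8
After 3 (read(4)): returned 'IZNN', offset=12

Answer: 12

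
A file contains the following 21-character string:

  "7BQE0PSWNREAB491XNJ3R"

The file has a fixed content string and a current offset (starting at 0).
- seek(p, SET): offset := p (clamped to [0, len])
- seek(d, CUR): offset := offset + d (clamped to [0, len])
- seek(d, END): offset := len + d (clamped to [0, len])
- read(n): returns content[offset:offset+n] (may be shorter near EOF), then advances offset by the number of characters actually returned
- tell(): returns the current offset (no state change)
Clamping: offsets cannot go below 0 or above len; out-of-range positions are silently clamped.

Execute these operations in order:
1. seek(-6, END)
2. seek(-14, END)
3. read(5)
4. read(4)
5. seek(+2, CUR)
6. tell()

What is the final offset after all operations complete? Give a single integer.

After 1 (seek(-6, END)): offset=15
After 2 (seek(-14, END)): offset=7
After 3 (read(5)): returned 'WNREA', offset=12
After 4 (read(4)): returned 'B491', offset=16
After 5 (seek(+2, CUR)): offset=18
After 6 (tell()): offset=18

Answer: 18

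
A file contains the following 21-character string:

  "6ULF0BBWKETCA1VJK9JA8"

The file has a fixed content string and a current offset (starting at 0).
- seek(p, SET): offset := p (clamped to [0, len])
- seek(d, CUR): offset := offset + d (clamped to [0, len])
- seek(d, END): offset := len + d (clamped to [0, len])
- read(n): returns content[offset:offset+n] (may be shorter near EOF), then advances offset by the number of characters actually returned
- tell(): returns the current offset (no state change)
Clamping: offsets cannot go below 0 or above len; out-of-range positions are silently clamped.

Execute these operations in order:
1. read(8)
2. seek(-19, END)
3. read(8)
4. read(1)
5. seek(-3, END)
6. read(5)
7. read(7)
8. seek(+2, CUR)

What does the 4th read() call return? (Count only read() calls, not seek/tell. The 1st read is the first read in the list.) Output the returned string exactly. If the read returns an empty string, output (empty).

Answer: JA8

Derivation:
After 1 (read(8)): returned '6ULF0BBW', offset=8
After 2 (seek(-19, END)): offset=2
After 3 (read(8)): returned 'LF0BBWKE', offset=10
After 4 (read(1)): returned 'T', offset=11
After 5 (seek(-3, END)): offset=18
After 6 (read(5)): returned 'JA8', offset=21
After 7 (read(7)): returned '', offset=21
After 8 (seek(+2, CUR)): offset=21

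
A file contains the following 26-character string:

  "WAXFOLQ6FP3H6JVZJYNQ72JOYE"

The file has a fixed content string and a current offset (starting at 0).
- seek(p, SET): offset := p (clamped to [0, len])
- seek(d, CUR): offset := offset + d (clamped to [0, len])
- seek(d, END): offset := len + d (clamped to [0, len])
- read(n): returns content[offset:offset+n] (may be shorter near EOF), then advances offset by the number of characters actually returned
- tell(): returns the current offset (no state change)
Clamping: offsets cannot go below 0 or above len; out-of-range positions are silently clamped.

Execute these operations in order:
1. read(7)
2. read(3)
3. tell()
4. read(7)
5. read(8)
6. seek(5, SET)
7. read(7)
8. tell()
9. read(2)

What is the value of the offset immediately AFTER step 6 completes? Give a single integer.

After 1 (read(7)): returned 'WAXFOLQ', offset=7
After 2 (read(3)): returned '6FP', offset=10
After 3 (tell()): offset=10
After 4 (read(7)): returned '3H6JVZJ', offset=17
After 5 (read(8)): returned 'YNQ72JOY', offset=25
After 6 (seek(5, SET)): offset=5

Answer: 5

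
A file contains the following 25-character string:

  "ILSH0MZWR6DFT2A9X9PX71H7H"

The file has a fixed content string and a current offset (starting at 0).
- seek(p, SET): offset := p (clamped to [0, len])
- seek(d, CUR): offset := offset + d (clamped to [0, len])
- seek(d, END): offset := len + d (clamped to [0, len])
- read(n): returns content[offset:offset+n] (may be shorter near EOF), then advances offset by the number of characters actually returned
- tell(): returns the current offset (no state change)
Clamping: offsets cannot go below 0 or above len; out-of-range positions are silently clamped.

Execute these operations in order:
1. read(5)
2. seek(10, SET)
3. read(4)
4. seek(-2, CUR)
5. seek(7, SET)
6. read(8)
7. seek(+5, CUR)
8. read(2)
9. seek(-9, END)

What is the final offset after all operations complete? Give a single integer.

Answer: 16

Derivation:
After 1 (read(5)): returned 'ILSH0', offset=5
After 2 (seek(10, SET)): offset=10
After 3 (read(4)): returned 'DFT2', offset=14
After 4 (seek(-2, CUR)): offset=12
After 5 (seek(7, SET)): offset=7
After 6 (read(8)): returned 'WR6DFT2A', offset=15
After 7 (seek(+5, CUR)): offset=20
After 8 (read(2)): returned '71', offset=22
After 9 (seek(-9, END)): offset=16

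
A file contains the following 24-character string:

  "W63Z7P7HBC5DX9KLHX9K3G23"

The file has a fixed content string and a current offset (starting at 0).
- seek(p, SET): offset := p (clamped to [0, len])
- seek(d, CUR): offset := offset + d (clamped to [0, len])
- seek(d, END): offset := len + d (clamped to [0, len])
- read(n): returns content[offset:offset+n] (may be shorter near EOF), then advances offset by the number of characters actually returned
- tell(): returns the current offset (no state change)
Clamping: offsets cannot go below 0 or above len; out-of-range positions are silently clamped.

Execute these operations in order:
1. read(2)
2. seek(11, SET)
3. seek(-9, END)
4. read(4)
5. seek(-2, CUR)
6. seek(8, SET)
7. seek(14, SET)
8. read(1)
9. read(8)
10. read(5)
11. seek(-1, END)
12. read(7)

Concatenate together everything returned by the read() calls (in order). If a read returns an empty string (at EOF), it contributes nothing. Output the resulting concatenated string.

After 1 (read(2)): returned 'W6', offset=2
After 2 (seek(11, SET)): offset=11
After 3 (seek(-9, END)): offset=15
After 4 (read(4)): returned 'LHX9', offset=19
After 5 (seek(-2, CUR)): offset=17
After 6 (seek(8, SET)): offset=8
After 7 (seek(14, SET)): offset=14
After 8 (read(1)): returned 'K', offset=15
After 9 (read(8)): returned 'LHX9K3G2', offset=23
After 10 (read(5)): returned '3', offset=24
After 11 (seek(-1, END)): offset=23
After 12 (read(7)): returned '3', offset=24

Answer: W6LHX9KLHX9K3G233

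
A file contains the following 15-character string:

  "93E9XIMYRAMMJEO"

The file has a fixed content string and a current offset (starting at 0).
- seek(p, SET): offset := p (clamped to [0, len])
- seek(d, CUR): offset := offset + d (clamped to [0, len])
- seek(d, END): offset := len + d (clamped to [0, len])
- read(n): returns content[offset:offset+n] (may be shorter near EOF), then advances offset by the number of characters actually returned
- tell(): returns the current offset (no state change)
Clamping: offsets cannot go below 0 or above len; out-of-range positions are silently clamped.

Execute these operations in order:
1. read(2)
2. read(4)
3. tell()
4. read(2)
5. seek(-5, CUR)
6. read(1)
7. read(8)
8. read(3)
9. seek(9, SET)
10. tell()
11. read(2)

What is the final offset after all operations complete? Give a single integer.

Answer: 11

Derivation:
After 1 (read(2)): returned '93', offset=2
After 2 (read(4)): returned 'E9XI', offset=6
After 3 (tell()): offset=6
After 4 (read(2)): returned 'MY', offset=8
After 5 (seek(-5, CUR)): offset=3
After 6 (read(1)): returned '9', offset=4
After 7 (read(8)): returned 'XIMYRAMM', offset=12
After 8 (read(3)): returned 'JEO', offset=15
After 9 (seek(9, SET)): offset=9
After 10 (tell()): offset=9
After 11 (read(2)): returned 'AM', offset=11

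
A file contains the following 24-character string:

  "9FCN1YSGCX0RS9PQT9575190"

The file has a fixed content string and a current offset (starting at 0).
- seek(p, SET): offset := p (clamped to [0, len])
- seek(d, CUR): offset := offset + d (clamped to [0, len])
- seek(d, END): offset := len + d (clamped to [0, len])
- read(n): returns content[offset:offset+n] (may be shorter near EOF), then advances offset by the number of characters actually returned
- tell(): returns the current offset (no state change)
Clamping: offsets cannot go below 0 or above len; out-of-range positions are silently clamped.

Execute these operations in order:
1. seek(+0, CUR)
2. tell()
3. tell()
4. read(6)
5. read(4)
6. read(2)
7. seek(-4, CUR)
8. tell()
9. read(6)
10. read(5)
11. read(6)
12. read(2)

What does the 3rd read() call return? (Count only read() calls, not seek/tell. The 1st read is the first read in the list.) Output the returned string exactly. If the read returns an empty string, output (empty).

Answer: 0R

Derivation:
After 1 (seek(+0, CUR)): offset=0
After 2 (tell()): offset=0
After 3 (tell()): offset=0
After 4 (read(6)): returned '9FCN1Y', offset=6
After 5 (read(4)): returned 'SGCX', offset=10
After 6 (read(2)): returned '0R', offset=12
After 7 (seek(-4, CUR)): offset=8
After 8 (tell()): offset=8
After 9 (read(6)): returned 'CX0RS9', offset=14
After 10 (read(5)): returned 'PQT95', offset=19
After 11 (read(6)): returned '75190', offset=24
After 12 (read(2)): returned '', offset=24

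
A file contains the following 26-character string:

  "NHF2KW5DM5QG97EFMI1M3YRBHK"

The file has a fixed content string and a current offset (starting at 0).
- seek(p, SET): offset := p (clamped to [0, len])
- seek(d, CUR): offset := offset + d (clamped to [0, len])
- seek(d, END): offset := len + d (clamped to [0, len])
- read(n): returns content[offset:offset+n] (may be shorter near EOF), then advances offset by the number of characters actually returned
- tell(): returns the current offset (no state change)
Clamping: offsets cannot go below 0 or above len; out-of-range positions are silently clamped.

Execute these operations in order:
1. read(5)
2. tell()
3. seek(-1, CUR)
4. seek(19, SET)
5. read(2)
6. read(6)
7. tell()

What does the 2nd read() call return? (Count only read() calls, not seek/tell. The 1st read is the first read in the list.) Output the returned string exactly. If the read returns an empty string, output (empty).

Answer: M3

Derivation:
After 1 (read(5)): returned 'NHF2K', offset=5
After 2 (tell()): offset=5
After 3 (seek(-1, CUR)): offset=4
After 4 (seek(19, SET)): offset=19
After 5 (read(2)): returned 'M3', offset=21
After 6 (read(6)): returned 'YRBHK', offset=26
After 7 (tell()): offset=26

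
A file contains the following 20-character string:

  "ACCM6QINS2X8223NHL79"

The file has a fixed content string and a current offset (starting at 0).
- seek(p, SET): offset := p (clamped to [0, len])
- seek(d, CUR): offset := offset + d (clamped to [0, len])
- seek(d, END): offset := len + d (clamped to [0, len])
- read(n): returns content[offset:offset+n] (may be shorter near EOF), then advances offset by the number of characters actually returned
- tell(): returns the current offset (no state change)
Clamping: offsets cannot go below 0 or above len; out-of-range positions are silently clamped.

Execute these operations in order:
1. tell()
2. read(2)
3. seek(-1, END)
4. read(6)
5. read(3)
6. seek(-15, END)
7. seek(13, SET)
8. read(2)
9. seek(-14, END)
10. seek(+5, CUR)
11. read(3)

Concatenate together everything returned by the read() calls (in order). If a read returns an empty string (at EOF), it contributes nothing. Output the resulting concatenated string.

After 1 (tell()): offset=0
After 2 (read(2)): returned 'AC', offset=2
After 3 (seek(-1, END)): offset=19
After 4 (read(6)): returned '9', offset=20
After 5 (read(3)): returned '', offset=20
After 6 (seek(-15, END)): offset=5
After 7 (seek(13, SET)): offset=13
After 8 (read(2)): returned '23', offset=15
After 9 (seek(-14, END)): offset=6
After 10 (seek(+5, CUR)): offset=11
After 11 (read(3)): returned '822', offset=14

Answer: AC923822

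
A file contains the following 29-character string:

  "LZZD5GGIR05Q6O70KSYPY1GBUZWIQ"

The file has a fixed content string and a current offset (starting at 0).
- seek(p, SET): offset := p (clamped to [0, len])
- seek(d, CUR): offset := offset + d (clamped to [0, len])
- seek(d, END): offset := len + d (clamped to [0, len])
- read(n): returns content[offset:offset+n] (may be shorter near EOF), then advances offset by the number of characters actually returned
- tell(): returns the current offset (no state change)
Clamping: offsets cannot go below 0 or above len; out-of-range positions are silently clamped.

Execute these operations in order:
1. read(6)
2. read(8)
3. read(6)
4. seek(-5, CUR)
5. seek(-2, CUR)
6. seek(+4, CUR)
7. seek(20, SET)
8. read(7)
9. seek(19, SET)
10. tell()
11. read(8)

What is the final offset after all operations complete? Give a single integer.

After 1 (read(6)): returned 'LZZD5G', offset=6
After 2 (read(8)): returned 'GIR05Q6O', offset=14
After 3 (read(6)): returned '70KSYP', offset=20
After 4 (seek(-5, CUR)): offset=15
After 5 (seek(-2, CUR)): offset=13
After 6 (seek(+4, CUR)): offset=17
After 7 (seek(20, SET)): offset=20
After 8 (read(7)): returned 'Y1GBUZW', offset=27
After 9 (seek(19, SET)): offset=19
After 10 (tell()): offset=19
After 11 (read(8)): returned 'PY1GBUZW', offset=27

Answer: 27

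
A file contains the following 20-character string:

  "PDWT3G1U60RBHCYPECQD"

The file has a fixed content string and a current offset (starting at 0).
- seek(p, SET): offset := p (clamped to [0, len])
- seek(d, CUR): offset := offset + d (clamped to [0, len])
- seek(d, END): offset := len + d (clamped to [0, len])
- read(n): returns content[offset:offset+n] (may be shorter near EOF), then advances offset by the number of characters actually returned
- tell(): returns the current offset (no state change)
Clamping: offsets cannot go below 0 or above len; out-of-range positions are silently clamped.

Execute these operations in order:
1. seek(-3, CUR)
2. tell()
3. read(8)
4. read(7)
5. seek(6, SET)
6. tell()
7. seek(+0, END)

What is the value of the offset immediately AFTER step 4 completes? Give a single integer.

Answer: 15

Derivation:
After 1 (seek(-3, CUR)): offset=0
After 2 (tell()): offset=0
After 3 (read(8)): returned 'PDWT3G1U', offset=8
After 4 (read(7)): returned '60RBHCY', offset=15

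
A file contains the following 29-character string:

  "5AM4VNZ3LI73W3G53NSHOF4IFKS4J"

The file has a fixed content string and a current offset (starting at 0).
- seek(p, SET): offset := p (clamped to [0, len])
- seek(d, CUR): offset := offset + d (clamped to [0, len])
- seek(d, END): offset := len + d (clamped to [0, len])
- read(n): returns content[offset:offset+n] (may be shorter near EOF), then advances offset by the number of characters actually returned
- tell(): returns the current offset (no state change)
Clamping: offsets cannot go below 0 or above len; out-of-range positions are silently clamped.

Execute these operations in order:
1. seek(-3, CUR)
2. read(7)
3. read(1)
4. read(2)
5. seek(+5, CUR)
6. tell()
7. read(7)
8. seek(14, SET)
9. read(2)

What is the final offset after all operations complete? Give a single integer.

After 1 (seek(-3, CUR)): offset=0
After 2 (read(7)): returned '5AM4VNZ', offset=7
After 3 (read(1)): returned '3', offset=8
After 4 (read(2)): returned 'LI', offset=10
After 5 (seek(+5, CUR)): offset=15
After 6 (tell()): offset=15
After 7 (read(7)): returned '53NSHOF', offset=22
After 8 (seek(14, SET)): offset=14
After 9 (read(2)): returned 'G5', offset=16

Answer: 16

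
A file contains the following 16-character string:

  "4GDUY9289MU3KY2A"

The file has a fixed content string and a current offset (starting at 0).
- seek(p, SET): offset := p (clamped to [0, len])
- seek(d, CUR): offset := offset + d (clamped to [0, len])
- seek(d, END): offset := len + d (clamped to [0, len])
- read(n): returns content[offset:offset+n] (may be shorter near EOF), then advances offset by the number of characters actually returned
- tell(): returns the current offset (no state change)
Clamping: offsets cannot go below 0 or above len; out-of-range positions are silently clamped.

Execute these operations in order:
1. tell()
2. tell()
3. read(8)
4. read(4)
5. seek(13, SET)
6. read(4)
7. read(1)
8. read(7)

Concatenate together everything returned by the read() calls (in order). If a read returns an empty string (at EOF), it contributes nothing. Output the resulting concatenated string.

After 1 (tell()): offset=0
After 2 (tell()): offset=0
After 3 (read(8)): returned '4GDUY928', offset=8
After 4 (read(4)): returned '9MU3', offset=12
After 5 (seek(13, SET)): offset=13
After 6 (read(4)): returned 'Y2A', offset=16
After 7 (read(1)): returned '', offset=16
After 8 (read(7)): returned '', offset=16

Answer: 4GDUY9289MU3Y2A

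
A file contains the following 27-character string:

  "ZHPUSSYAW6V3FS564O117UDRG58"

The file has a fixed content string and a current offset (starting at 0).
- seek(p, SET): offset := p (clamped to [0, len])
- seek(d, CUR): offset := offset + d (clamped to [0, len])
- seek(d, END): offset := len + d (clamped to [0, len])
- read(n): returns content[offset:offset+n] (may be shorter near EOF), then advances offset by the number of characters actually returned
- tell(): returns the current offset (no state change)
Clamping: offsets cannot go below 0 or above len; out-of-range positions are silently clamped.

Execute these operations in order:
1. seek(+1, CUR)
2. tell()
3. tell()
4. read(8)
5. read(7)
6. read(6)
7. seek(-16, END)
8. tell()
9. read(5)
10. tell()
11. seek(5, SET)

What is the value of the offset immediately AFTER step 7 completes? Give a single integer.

Answer: 11

Derivation:
After 1 (seek(+1, CUR)): offset=1
After 2 (tell()): offset=1
After 3 (tell()): offset=1
After 4 (read(8)): returned 'HPUSSYAW', offset=9
After 5 (read(7)): returned '6V3FS56', offset=16
After 6 (read(6)): returned '4O117U', offset=22
After 7 (seek(-16, END)): offset=11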